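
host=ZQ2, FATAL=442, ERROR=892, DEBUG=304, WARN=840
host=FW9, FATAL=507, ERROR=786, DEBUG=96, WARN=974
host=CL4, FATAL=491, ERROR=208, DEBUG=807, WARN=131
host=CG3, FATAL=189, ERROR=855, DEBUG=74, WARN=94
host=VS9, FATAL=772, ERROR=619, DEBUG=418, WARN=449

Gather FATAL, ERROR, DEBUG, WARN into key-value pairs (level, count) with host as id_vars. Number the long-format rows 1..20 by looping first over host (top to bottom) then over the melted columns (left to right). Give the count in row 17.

20 rows total (5 × 4). Row 17: index ⌊(17-1)/4⌋ = 4 into host → VS9; (17-1) mod 4 = 0 into the melted columns → FATAL.
So row 17 is (VS9, FATAL, 772); count = 772.

772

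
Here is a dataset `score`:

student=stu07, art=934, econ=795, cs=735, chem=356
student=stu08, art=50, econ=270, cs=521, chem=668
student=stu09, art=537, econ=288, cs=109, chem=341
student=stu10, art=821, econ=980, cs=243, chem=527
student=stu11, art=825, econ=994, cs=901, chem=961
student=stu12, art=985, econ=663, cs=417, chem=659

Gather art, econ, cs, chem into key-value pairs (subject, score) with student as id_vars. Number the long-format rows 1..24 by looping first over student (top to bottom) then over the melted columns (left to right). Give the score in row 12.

24 rows total (6 × 4). Row 12: index ⌊(12-1)/4⌋ = 2 into student → stu09; (12-1) mod 4 = 3 into the melted columns → chem.
So row 12 is (stu09, chem, 341); score = 341.

341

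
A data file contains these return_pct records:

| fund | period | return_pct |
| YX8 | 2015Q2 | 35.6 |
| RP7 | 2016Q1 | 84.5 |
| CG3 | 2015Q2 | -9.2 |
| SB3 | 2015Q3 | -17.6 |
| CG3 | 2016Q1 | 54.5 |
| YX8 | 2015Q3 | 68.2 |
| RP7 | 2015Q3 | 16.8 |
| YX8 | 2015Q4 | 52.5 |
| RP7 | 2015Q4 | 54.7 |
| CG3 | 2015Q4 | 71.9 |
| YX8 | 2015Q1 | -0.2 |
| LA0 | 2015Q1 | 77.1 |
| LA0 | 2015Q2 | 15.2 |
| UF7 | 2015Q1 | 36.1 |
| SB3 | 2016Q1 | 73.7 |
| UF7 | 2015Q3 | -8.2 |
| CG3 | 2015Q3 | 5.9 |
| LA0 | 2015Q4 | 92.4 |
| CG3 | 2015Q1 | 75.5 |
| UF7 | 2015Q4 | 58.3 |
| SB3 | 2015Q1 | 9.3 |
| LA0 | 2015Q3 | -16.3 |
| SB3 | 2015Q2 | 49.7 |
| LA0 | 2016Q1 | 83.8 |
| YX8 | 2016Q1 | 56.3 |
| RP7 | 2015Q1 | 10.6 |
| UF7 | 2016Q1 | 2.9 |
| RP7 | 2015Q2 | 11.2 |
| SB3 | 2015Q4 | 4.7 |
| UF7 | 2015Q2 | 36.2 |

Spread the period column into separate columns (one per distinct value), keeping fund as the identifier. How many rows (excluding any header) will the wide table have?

6 distinct fund values → 6 rows.

6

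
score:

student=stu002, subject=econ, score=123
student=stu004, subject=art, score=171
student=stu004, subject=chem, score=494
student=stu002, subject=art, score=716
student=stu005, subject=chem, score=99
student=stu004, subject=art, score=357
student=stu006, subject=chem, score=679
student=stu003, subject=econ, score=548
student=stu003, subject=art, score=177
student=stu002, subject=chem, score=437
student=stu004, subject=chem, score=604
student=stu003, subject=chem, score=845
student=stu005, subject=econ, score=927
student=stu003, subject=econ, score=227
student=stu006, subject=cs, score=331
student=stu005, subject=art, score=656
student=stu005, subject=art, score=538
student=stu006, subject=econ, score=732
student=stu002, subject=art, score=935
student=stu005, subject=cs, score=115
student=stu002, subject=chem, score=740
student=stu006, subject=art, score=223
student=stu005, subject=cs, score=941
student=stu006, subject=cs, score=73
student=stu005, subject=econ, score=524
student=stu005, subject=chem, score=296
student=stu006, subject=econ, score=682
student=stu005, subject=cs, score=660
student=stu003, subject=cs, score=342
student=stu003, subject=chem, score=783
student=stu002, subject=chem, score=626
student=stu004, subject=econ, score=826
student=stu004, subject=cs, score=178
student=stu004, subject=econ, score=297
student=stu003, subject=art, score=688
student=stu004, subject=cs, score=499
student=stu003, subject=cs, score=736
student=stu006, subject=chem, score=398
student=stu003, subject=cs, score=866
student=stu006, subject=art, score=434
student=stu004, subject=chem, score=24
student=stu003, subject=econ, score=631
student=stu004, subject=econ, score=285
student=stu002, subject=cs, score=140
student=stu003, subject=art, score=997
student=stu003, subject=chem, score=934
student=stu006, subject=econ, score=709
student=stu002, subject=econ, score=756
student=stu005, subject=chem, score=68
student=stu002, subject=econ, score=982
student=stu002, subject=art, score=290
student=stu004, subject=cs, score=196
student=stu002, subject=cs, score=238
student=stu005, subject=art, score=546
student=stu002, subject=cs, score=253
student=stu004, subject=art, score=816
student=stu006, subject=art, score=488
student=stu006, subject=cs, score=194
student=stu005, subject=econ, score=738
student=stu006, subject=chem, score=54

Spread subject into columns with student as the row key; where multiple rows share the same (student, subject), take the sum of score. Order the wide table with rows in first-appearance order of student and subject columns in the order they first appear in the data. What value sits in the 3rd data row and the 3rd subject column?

463

With rows in first-appearance order of student, row 3 is student=stu005. subject columns in first-appearance order: econ, art, chem, cs; column 3 is chem.
Long rows with student=stu005, subject=chem: 99 + 296 + 68 = 463.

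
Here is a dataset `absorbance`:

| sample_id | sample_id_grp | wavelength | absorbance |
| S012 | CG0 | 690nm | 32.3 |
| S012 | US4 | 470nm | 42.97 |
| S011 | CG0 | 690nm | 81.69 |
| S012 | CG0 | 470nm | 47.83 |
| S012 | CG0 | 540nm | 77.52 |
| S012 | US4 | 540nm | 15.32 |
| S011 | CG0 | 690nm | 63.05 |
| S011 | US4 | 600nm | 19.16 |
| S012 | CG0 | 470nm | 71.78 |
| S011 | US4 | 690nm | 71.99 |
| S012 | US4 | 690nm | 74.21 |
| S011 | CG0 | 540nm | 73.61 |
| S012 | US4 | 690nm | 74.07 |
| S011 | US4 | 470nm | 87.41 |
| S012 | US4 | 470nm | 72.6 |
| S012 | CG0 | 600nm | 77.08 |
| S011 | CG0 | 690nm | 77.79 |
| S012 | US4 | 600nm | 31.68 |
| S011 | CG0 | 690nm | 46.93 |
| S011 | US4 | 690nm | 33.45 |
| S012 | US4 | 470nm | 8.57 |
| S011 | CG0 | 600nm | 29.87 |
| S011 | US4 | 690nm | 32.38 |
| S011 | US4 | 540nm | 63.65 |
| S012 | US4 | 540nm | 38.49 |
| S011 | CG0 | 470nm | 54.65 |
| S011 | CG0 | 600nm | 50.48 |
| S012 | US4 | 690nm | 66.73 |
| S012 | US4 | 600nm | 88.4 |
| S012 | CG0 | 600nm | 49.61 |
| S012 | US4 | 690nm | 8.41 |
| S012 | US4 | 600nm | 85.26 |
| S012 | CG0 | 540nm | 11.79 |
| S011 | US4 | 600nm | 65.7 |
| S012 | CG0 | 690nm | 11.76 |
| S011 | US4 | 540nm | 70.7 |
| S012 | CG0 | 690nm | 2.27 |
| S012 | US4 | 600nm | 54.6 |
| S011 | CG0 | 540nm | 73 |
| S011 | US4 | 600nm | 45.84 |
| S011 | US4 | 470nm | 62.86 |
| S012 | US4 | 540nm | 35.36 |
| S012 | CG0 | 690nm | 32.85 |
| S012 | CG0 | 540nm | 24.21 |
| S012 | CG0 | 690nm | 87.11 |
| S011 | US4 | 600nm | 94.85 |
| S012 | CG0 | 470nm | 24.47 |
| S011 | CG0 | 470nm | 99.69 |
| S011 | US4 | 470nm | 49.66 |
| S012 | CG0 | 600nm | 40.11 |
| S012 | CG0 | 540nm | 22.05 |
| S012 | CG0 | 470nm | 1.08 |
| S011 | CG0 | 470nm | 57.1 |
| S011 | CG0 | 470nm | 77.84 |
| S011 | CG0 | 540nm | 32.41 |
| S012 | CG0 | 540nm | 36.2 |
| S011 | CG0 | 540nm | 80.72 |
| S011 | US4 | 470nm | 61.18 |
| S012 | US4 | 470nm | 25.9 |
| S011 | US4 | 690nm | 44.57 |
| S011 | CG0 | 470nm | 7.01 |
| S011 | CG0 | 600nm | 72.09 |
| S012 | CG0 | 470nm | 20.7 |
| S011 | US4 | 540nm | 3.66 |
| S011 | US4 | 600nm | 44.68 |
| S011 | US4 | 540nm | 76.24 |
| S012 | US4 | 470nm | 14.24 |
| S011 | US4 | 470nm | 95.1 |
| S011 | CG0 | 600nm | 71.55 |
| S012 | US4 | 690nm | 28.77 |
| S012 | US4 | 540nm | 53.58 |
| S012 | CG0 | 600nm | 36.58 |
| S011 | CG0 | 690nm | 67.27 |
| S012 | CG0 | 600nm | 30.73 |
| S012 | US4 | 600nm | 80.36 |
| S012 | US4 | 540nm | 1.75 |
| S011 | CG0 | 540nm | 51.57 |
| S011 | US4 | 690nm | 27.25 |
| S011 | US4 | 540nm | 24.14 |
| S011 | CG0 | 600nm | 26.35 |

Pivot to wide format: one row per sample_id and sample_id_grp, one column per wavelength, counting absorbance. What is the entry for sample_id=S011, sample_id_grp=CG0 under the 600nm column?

Rows with sample_id=S011, sample_id_grp=CG0 and wavelength=600nm: absorbance values are 29.87, 50.48, 72.09, 71.55, 26.35.
5 rows match — count = 5.

5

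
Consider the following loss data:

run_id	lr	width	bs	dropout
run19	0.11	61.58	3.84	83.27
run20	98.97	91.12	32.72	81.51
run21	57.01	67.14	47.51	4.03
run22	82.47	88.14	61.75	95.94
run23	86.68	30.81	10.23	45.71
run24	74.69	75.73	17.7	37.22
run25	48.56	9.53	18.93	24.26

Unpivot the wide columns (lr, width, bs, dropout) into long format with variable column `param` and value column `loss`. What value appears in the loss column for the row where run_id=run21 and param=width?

Unpivoting turns each (run_id, wide-column) pair into one long row.
The wide cell at row run21, column width holds 67.14, so the long row (run21, width) has loss=67.14.

67.14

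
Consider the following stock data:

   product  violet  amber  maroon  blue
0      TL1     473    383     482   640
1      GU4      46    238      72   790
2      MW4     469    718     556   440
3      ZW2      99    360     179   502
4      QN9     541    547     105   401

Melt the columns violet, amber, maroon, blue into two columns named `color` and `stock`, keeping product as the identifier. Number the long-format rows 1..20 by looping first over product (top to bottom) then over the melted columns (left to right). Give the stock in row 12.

440

20 rows total (5 × 4). Row 12: index ⌊(12-1)/4⌋ = 2 into product → MW4; (12-1) mod 4 = 3 into the melted columns → blue.
So row 12 is (MW4, blue, 440); stock = 440.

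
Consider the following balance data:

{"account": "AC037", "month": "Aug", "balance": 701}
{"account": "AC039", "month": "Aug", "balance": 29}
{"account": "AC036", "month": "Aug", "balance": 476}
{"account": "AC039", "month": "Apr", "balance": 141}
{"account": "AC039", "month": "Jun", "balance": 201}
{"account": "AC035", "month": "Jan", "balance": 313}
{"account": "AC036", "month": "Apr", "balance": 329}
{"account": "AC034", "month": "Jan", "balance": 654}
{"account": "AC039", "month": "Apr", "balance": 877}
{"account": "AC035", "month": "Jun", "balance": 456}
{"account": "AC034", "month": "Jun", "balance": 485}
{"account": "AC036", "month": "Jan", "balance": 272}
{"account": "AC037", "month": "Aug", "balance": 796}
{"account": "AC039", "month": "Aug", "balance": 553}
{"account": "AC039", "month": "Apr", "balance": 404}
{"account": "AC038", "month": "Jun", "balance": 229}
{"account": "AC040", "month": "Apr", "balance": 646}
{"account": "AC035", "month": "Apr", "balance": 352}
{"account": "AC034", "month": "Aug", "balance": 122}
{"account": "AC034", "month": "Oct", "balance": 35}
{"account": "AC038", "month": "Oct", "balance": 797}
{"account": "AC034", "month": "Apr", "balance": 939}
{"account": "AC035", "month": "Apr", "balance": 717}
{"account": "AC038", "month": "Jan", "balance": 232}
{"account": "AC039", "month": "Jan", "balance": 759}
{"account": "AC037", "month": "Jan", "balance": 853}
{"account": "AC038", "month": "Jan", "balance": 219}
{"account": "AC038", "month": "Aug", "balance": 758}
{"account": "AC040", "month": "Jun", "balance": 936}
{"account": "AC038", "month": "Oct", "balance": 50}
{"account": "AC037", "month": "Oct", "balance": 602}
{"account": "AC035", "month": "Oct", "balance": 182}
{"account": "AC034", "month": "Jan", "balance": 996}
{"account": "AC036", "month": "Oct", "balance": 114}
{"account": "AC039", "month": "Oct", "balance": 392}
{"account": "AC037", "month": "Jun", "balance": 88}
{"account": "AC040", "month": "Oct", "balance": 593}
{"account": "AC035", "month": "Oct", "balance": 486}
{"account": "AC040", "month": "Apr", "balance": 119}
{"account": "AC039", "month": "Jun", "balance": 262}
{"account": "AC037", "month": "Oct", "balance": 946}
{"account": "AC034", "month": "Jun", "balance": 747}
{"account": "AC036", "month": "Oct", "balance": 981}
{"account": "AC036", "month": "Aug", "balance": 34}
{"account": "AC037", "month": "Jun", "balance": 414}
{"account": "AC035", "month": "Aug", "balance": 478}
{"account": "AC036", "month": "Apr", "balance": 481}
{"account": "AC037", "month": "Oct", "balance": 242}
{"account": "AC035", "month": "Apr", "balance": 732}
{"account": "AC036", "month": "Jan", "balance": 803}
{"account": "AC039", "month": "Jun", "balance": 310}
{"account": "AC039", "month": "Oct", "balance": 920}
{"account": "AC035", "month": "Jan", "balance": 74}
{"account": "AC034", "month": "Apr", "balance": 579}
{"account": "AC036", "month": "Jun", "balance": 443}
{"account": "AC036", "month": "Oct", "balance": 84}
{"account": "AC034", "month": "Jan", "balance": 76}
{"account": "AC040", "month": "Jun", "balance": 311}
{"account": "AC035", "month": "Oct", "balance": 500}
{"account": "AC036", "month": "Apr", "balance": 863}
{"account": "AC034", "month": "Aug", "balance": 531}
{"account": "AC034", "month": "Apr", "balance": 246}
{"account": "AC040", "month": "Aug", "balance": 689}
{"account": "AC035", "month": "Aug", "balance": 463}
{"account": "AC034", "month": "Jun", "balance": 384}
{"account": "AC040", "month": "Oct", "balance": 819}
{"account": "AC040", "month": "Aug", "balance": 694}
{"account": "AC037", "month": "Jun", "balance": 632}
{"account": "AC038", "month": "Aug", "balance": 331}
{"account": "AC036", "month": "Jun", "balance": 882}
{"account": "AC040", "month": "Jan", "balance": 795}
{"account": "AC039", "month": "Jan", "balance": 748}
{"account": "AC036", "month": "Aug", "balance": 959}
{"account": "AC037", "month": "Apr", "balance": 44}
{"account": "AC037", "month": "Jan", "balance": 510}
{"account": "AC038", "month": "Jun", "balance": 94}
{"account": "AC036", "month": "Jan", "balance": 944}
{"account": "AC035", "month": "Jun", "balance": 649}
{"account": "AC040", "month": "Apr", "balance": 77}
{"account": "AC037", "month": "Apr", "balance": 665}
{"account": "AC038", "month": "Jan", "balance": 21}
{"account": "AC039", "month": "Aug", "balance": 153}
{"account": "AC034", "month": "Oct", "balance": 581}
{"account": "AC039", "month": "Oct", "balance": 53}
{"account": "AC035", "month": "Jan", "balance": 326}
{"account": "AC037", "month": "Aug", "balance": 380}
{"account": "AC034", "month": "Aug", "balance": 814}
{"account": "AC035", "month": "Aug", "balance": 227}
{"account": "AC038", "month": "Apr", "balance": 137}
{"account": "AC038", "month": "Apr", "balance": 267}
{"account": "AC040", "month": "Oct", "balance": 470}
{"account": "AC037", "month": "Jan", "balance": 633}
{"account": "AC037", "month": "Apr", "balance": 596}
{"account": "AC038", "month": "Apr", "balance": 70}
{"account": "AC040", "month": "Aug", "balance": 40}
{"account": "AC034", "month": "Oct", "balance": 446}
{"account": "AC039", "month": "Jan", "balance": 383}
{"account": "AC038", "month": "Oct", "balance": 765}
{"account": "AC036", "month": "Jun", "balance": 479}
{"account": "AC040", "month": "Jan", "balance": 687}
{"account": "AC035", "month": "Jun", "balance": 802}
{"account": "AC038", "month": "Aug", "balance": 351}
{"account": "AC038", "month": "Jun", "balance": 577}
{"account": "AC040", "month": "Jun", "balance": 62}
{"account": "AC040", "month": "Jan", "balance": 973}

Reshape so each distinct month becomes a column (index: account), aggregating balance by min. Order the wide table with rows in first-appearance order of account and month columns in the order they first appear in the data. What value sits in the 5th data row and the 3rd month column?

384

With rows in first-appearance order of account, row 5 is account=AC034. month columns in first-appearance order: Aug, Apr, Jun, Jan, Oct; column 3 is Jun.
Long rows with account=AC034, month=Jun: min(485, 747, 384) = 384.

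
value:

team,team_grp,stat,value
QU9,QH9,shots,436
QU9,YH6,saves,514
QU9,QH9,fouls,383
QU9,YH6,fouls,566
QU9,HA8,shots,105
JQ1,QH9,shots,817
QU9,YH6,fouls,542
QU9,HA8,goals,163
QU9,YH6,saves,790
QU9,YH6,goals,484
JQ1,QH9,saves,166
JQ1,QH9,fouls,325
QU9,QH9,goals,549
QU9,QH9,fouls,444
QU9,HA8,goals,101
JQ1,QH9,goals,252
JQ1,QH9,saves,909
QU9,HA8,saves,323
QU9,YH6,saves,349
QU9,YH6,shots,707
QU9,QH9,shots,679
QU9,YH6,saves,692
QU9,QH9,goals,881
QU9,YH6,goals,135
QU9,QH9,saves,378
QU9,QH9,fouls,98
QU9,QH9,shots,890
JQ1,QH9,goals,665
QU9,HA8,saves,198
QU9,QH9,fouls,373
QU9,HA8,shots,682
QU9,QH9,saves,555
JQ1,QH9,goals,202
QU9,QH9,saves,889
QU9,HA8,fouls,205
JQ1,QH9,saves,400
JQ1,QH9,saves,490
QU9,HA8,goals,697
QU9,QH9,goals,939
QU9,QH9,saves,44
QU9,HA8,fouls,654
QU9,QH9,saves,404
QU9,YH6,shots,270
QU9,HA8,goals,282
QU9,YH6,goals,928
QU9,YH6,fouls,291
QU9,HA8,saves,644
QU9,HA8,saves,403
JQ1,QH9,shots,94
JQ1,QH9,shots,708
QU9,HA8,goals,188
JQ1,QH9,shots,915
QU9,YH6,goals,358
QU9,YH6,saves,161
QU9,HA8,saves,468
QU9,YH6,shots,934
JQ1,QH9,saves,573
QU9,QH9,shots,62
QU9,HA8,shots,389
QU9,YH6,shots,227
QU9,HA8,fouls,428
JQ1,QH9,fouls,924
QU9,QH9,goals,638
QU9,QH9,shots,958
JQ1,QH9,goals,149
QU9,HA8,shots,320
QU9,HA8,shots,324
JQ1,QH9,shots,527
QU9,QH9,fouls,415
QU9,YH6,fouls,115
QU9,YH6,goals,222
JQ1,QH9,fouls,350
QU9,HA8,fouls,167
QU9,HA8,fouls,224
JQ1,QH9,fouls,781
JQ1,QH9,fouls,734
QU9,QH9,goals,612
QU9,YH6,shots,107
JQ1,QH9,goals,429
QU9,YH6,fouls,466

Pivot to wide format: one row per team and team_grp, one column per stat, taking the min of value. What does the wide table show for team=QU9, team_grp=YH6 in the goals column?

135

Rows with team=QU9, team_grp=YH6 and stat=goals: value values are 484, 135, 928, 358, 222.
min(484, 135, 928, 358, 222) = 135.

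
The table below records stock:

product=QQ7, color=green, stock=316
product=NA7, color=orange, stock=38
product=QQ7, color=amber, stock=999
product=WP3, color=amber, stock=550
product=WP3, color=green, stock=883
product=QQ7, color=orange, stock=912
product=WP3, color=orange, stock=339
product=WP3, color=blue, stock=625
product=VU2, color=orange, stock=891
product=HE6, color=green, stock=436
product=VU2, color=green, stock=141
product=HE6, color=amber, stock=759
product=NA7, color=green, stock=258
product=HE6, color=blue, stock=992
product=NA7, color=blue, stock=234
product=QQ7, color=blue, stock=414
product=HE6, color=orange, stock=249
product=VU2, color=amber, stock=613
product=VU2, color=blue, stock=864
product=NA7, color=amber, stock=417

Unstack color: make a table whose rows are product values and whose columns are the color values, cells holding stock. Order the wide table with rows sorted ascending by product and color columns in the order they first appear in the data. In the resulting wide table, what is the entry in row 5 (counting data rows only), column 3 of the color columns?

With rows sorted ascending by product, row 5 is product=WP3. color columns in first-appearance order: green, orange, amber, blue; column 3 is amber.
Long rows with product=WP3, color=amber: stock = 550.

550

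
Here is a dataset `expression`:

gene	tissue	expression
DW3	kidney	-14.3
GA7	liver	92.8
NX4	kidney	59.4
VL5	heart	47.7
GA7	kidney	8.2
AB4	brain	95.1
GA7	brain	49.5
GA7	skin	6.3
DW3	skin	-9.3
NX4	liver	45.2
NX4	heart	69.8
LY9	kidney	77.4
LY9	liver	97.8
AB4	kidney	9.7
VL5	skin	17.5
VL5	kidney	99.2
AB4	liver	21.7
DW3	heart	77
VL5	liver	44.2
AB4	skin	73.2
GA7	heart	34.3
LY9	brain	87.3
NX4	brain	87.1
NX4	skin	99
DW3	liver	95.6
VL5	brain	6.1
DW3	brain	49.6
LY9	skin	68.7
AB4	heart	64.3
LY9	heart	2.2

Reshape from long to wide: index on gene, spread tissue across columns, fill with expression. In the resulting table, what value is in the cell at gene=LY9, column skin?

68.7

Wide layout: rows indexed by gene, columns are the 5 distinct tissue values (kidney, liver, heart, brain, skin).
Cell (gene=LY9, tissue=skin) draws from the long row where gene=LY9 and tissue=skin, which has expression=68.7.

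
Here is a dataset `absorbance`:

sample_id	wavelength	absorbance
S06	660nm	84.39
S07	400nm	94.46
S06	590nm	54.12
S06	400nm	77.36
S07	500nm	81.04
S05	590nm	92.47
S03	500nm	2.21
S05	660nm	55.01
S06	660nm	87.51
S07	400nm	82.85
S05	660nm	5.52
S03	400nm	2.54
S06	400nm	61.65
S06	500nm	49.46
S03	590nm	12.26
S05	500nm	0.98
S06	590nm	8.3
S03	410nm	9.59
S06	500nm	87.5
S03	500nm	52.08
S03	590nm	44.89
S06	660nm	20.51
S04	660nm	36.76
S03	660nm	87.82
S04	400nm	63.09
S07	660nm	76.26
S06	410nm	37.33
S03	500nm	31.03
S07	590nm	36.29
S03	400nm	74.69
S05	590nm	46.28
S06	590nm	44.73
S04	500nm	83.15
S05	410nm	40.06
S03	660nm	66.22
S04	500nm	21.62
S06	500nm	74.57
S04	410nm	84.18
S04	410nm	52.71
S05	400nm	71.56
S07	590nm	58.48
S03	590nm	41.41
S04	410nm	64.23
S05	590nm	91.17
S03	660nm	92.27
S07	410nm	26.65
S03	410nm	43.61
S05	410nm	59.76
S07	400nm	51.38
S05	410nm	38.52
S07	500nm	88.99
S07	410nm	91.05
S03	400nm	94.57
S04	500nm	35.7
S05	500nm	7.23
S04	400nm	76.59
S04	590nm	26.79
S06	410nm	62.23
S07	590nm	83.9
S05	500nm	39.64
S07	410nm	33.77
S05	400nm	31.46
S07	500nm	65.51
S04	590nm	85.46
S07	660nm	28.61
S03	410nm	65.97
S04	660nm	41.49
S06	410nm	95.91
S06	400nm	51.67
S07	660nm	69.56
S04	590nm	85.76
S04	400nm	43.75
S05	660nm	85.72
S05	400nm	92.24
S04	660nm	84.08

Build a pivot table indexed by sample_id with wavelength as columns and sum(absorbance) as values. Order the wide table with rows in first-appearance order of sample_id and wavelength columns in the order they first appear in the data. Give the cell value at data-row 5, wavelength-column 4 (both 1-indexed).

With rows in first-appearance order of sample_id, row 5 is sample_id=S04. wavelength columns in first-appearance order: 660nm, 400nm, 590nm, 500nm, 410nm; column 4 is 500nm.
Long rows with sample_id=S04, wavelength=500nm: 83.15 + 21.62 + 35.7 = 140.47.

140.47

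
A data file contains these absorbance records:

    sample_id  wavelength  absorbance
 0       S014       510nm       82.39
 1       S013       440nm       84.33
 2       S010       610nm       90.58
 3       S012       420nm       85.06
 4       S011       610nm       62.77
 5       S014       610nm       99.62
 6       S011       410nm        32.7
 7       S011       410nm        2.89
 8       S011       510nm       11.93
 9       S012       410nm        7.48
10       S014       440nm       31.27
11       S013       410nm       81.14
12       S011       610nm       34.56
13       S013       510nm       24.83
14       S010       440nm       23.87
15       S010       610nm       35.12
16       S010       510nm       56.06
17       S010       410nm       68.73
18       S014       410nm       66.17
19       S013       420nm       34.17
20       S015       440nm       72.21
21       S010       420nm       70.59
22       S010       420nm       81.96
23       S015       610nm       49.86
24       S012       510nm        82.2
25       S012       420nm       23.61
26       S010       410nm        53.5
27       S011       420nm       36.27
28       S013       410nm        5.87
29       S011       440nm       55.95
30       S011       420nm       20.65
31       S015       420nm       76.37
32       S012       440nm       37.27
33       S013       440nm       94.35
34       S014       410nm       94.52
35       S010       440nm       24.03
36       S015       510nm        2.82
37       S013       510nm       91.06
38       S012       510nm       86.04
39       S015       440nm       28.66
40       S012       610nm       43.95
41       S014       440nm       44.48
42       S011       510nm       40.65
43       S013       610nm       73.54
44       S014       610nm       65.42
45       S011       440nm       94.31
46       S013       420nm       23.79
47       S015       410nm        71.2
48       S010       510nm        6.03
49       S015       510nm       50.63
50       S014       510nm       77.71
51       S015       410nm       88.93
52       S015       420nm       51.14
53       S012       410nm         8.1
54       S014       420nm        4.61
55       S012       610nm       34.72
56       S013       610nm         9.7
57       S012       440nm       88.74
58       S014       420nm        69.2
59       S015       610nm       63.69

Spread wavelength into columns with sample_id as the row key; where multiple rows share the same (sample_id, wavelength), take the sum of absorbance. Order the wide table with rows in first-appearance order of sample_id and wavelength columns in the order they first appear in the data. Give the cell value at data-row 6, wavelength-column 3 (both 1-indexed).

113.55

With rows in first-appearance order of sample_id, row 6 is sample_id=S015. wavelength columns in first-appearance order: 510nm, 440nm, 610nm, 420nm, 410nm; column 3 is 610nm.
Long rows with sample_id=S015, wavelength=610nm: 49.86 + 63.69 = 113.55.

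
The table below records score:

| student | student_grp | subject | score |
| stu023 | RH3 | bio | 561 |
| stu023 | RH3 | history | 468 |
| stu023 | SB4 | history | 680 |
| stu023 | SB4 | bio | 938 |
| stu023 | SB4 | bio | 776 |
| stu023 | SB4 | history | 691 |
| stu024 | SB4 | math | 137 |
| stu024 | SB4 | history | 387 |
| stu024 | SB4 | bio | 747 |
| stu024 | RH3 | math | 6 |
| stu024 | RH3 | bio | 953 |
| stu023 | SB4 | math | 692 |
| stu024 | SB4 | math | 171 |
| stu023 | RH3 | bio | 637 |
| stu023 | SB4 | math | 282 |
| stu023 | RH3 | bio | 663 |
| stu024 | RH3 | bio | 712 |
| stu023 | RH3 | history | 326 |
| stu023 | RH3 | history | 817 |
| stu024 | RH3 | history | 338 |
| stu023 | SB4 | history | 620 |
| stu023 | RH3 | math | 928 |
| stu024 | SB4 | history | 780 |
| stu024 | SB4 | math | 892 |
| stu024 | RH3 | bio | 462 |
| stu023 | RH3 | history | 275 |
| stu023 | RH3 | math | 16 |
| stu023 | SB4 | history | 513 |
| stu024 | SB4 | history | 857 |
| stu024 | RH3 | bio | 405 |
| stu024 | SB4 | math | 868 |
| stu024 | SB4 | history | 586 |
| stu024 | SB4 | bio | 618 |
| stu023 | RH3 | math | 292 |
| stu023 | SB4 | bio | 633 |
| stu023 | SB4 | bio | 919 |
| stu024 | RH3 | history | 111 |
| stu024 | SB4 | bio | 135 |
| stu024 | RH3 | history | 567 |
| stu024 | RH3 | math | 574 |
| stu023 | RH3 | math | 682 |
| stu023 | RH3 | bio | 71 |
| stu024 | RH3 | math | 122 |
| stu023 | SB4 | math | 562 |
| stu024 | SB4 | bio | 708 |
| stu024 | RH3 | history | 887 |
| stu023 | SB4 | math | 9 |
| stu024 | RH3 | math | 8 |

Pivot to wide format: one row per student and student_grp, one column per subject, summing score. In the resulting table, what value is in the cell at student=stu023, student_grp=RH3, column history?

Rows with student=stu023, student_grp=RH3 and subject=history: score values are 468, 326, 817, 275.
468 + 326 + 817 + 275 = 1886.

1886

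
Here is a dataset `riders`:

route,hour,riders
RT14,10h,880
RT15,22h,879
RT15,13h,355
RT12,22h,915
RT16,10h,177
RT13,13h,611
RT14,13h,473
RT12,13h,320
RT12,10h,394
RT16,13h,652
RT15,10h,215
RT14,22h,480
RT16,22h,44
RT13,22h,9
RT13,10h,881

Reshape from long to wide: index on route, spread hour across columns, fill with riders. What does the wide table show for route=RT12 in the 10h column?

Wide layout: rows indexed by route, columns are the 3 distinct hour values (10h, 22h, 13h).
Cell (route=RT12, hour=10h) draws from the long row where route=RT12 and hour=10h, which has riders=394.

394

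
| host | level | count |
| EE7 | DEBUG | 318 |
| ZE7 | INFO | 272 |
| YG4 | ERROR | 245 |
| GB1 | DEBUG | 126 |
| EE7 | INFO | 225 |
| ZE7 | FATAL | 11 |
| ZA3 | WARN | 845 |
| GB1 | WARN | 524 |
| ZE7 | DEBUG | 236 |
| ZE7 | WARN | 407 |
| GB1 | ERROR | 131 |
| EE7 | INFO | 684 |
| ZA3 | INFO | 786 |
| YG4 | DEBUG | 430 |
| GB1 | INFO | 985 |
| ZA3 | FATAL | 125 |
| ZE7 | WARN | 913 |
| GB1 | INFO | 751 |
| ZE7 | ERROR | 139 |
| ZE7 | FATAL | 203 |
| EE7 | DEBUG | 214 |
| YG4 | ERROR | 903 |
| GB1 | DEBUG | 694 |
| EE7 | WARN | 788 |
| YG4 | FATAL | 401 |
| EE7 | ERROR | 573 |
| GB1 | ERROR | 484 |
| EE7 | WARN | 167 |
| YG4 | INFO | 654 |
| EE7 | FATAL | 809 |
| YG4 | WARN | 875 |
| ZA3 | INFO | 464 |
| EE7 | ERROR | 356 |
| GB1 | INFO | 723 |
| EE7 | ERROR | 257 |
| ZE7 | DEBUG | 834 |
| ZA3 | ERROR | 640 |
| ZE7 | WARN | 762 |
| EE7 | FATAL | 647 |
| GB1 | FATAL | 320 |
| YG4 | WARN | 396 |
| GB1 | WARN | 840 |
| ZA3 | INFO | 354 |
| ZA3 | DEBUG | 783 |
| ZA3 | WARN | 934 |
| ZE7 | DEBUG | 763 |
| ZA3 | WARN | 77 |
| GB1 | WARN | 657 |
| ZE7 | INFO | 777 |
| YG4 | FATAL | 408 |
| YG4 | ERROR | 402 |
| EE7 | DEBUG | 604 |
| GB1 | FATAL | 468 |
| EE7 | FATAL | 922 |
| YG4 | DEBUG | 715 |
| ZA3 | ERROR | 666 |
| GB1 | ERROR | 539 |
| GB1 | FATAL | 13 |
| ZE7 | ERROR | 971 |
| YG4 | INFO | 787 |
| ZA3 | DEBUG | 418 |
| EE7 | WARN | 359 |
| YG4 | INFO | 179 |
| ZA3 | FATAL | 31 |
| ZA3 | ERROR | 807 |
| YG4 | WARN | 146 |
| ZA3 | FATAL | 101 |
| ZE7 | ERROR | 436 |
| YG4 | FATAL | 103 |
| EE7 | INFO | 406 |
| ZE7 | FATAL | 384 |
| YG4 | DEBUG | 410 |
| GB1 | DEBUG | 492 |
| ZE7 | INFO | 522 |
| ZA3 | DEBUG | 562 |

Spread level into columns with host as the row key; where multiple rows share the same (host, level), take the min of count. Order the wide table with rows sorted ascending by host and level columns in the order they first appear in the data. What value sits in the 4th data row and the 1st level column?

With rows sorted ascending by host, row 4 is host=ZA3. level columns in first-appearance order: DEBUG, INFO, ERROR, FATAL, WARN; column 1 is DEBUG.
Long rows with host=ZA3, level=DEBUG: min(783, 418, 562) = 418.

418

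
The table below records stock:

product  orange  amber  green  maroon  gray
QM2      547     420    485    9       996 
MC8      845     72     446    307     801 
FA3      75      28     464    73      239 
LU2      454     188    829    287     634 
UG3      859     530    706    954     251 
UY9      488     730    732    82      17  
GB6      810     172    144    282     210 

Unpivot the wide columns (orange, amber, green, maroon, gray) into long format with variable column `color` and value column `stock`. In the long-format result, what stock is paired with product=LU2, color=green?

829

Unpivoting turns each (product, wide-column) pair into one long row.
The wide cell at row LU2, column green holds 829, so the long row (LU2, green) has stock=829.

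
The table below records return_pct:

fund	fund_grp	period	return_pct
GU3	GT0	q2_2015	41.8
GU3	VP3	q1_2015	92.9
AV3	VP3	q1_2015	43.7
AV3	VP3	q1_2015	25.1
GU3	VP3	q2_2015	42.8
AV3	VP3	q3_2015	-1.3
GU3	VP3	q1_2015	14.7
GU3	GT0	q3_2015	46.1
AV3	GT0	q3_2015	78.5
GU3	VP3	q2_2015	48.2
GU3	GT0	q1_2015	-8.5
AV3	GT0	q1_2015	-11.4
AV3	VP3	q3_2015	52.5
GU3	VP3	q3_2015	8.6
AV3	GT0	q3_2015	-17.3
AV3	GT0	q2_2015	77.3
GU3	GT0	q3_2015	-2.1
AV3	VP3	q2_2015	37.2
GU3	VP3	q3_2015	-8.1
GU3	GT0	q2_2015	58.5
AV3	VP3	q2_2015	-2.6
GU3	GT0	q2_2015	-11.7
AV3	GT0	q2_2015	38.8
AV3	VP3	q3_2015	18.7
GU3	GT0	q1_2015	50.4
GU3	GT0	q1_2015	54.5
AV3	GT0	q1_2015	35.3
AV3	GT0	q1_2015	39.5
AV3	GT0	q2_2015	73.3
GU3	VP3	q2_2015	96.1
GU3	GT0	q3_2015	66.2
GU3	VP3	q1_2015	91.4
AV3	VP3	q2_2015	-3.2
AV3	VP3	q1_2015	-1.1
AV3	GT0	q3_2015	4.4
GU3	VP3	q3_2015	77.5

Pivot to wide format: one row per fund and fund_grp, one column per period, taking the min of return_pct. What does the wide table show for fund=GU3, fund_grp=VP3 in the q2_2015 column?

42.8

Rows with fund=GU3, fund_grp=VP3 and period=q2_2015: return_pct values are 42.8, 48.2, 96.1.
min(42.8, 48.2, 96.1) = 42.8.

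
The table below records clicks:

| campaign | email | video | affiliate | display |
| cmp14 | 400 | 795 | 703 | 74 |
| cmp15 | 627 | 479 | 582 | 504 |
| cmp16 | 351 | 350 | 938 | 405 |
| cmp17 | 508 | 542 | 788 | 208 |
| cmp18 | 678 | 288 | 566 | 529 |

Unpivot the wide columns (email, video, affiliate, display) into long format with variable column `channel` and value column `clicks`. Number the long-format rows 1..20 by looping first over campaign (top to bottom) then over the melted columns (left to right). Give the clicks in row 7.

20 rows total (5 × 4). Row 7: index ⌊(7-1)/4⌋ = 1 into campaign → cmp15; (7-1) mod 4 = 2 into the melted columns → affiliate.
So row 7 is (cmp15, affiliate, 582); clicks = 582.

582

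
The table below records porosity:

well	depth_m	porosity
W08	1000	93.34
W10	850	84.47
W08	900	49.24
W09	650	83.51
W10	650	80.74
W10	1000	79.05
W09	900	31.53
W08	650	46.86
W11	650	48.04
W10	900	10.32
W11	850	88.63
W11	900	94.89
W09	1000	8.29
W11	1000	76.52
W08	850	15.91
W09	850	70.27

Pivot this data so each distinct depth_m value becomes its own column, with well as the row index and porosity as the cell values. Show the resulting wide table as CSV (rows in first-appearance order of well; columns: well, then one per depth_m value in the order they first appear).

well,1000,850,900,650
W08,93.34,15.91,49.24,46.86
W10,79.05,84.47,10.32,80.74
W09,8.29,70.27,31.53,83.51
W11,76.52,88.63,94.89,48.04

Columns: well plus the 4 distinct depth_m values (1000, 850, 900, 650).
For example, row W08 column 1000 takes porosity=93.34 from the long row (W08, 1000).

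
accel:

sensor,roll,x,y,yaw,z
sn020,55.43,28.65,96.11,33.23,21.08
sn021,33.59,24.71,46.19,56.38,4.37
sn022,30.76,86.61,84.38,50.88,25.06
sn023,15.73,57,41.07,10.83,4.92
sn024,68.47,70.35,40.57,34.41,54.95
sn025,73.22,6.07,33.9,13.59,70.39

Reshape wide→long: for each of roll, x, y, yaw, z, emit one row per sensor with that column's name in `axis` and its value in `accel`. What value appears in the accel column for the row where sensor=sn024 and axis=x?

70.35

Unpivoting turns each (sensor, wide-column) pair into one long row.
The wide cell at row sn024, column x holds 70.35, so the long row (sn024, x) has accel=70.35.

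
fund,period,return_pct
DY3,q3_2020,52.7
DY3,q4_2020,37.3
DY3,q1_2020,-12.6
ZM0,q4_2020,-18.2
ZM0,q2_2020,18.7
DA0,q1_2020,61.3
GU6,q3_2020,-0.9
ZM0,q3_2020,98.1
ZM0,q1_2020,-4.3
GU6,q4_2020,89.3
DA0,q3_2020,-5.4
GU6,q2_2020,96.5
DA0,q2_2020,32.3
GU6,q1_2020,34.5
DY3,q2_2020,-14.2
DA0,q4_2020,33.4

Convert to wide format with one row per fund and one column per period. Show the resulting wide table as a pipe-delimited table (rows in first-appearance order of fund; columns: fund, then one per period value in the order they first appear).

Columns: fund plus the 4 distinct period values (q3_2020, q4_2020, q1_2020, q2_2020).
For example, row DY3 column q3_2020 takes return_pct=52.7 from the long row (DY3, q3_2020).

| fund | q3_2020 | q4_2020 | q1_2020 | q2_2020 |
| DY3 | 52.7 | 37.3 | -12.6 | -14.2 |
| ZM0 | 98.1 | -18.2 | -4.3 | 18.7 |
| DA0 | -5.4 | 33.4 | 61.3 | 32.3 |
| GU6 | -0.9 | 89.3 | 34.5 | 96.5 |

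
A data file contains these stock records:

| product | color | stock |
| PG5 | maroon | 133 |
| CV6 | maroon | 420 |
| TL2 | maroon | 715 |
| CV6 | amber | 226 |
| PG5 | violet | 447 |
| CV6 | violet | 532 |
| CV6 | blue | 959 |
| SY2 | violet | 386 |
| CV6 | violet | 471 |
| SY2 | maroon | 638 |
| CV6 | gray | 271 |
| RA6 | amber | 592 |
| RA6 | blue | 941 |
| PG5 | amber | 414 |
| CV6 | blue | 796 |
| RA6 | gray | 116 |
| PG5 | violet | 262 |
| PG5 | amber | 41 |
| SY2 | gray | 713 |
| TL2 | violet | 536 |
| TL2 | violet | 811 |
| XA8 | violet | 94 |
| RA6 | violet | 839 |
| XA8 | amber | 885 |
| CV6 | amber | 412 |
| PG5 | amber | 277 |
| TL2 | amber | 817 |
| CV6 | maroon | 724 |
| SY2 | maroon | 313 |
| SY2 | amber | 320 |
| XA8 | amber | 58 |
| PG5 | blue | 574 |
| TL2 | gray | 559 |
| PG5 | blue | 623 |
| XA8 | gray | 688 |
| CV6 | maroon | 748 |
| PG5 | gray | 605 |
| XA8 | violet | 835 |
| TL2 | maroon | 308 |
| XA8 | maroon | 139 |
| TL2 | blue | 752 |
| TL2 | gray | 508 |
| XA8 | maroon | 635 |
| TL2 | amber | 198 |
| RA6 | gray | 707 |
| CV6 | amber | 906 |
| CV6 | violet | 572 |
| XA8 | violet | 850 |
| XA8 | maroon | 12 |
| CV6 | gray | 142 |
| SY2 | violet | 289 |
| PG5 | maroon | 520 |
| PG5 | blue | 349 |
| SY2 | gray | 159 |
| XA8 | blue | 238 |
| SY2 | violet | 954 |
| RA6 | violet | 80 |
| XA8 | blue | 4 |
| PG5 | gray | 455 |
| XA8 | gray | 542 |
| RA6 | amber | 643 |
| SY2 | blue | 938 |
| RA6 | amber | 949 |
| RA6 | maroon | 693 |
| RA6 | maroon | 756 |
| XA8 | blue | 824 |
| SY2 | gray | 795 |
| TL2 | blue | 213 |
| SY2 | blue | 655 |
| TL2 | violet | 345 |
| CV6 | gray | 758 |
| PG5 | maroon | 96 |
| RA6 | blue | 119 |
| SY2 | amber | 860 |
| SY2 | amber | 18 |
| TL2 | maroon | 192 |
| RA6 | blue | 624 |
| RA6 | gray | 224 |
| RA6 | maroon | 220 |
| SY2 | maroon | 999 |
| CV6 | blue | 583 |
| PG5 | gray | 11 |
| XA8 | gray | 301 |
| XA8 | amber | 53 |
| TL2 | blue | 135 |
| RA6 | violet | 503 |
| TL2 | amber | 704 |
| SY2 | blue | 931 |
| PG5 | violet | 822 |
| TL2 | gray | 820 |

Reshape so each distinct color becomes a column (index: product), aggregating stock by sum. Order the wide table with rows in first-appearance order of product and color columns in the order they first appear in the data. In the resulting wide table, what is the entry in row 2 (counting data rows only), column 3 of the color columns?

1575

With rows in first-appearance order of product, row 2 is product=CV6. color columns in first-appearance order: maroon, amber, violet, blue, gray; column 3 is violet.
Long rows with product=CV6, color=violet: 532 + 471 + 572 = 1575.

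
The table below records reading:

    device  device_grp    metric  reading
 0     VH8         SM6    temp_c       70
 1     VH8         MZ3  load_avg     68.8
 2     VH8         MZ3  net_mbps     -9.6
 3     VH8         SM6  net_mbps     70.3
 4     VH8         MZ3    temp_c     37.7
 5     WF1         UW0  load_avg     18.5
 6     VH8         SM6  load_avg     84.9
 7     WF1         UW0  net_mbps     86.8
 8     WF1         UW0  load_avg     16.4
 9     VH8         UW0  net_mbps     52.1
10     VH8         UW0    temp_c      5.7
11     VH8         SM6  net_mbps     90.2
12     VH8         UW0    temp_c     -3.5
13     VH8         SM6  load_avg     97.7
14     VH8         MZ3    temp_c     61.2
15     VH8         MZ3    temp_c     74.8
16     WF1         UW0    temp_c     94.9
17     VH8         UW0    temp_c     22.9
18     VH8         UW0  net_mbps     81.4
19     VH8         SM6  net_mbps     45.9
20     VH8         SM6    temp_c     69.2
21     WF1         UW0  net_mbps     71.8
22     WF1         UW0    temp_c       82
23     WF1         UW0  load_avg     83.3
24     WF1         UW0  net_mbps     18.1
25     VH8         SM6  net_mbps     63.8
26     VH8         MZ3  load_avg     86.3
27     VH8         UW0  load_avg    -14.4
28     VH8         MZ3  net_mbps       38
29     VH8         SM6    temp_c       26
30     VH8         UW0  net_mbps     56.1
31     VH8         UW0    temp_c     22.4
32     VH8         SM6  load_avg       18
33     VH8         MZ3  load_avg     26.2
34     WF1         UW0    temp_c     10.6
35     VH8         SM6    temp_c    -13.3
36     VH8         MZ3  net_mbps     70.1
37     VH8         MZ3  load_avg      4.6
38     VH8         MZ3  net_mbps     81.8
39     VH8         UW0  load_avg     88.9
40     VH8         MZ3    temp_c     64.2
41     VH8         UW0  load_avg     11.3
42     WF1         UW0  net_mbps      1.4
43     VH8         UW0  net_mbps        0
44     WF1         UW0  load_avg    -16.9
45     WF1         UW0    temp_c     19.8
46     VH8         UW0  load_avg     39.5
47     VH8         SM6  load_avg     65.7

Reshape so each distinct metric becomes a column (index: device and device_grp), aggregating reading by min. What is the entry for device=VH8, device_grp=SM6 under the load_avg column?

Rows with device=VH8, device_grp=SM6 and metric=load_avg: reading values are 84.9, 97.7, 18, 65.7.
min(84.9, 97.7, 18, 65.7) = 18.

18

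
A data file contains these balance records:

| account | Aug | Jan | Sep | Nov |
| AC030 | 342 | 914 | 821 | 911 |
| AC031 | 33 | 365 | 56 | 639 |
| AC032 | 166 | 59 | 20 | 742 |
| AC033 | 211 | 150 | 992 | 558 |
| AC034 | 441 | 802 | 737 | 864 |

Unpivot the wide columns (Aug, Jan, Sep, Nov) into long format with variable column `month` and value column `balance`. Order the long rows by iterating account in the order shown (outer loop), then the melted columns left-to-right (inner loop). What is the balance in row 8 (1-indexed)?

639

20 rows total (5 × 4). Row 8: index ⌊(8-1)/4⌋ = 1 into account → AC031; (8-1) mod 4 = 3 into the melted columns → Nov.
So row 8 is (AC031, Nov, 639); balance = 639.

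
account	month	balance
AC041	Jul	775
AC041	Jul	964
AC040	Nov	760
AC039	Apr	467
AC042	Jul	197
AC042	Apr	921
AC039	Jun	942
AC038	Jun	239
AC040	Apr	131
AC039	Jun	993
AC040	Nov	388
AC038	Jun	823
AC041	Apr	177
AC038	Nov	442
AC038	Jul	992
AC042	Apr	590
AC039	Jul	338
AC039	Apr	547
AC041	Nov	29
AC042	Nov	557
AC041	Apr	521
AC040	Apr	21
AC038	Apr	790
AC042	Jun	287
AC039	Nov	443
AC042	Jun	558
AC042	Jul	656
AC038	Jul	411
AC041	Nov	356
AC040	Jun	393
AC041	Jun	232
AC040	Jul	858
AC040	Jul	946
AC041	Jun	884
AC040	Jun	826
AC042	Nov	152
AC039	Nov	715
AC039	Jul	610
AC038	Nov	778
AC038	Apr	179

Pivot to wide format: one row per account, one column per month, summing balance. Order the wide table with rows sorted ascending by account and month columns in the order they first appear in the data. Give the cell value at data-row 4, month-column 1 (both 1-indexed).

1739

With rows sorted ascending by account, row 4 is account=AC041. month columns in first-appearance order: Jul, Nov, Apr, Jun; column 1 is Jul.
Long rows with account=AC041, month=Jul: 775 + 964 = 1739.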